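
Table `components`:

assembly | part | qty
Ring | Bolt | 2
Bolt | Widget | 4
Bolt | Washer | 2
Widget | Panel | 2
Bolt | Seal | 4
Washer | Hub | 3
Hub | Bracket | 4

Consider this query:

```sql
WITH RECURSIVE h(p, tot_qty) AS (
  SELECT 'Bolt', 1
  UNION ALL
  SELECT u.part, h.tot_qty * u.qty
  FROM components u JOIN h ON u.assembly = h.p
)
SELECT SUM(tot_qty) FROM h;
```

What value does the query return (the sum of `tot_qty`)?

Base: (Bolt, tot_qty=1).
Iteration 1: components of {Bolt} -> Seal = 1*4 = 4, Washer = 1*2 = 2, Widget = 1*4 = 4.
Iteration 2: components of {Seal,Washer,Widget} -> Hub = 2*3 = 6, Panel = 4*2 = 8.
Iteration 3: components of {Hub,Panel} -> Bracket = 6*4 = 24.
Iteration 4: no further components; recursion stops.
SUM(tot_qty) = 1 + 4 + 2 + 4 + 8 + 6 + 24 = 49.

49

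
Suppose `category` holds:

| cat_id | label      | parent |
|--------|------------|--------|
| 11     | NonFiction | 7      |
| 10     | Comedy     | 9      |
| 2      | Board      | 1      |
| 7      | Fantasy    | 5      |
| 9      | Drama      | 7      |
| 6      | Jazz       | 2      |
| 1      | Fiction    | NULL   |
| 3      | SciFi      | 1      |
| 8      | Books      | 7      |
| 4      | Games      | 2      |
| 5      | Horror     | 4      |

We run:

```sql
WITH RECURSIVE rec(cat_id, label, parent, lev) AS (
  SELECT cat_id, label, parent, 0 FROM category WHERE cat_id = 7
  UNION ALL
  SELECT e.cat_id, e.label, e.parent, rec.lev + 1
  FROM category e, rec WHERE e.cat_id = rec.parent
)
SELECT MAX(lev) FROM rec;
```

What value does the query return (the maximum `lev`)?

Base: cat_id=7 (Fantasy), parent=5, lev 0.
Iteration 1: join on cat_id=5 -> Horror (id 5, parent=4, lev 1).
Iteration 2: join on cat_id=4 -> Games (id 4, parent=2, lev 2).
Iteration 3: join on cat_id=2 -> Board (id 2, parent=1, lev 3).
Iteration 4: join on cat_id=1 -> Fiction (id 1, parent=NULL, lev 4).
Iteration 5: parent is NULL; no match; recursion stops.
lev values: 0, 1, 2, 3, 4; the maximum is 4.

4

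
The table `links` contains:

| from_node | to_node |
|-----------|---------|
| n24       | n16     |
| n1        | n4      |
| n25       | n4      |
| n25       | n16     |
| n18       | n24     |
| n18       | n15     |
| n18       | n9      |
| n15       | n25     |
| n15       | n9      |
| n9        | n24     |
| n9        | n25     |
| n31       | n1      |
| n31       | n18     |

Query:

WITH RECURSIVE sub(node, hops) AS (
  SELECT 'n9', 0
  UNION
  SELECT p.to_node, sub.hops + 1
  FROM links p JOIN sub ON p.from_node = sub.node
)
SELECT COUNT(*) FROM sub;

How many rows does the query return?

Base: (n9, hops=0).
Iteration 1: edges from {n9} -> (n24, hops=1), (n25, hops=1).
Iteration 2: edges from {n24,n25} -> (n16, hops=2), (n4, hops=2). [UNION drops 1 duplicate row(s)]
Iteration 3: no outgoing edges from {n16,n4}; recursion stops.
Total rows emitted: 5.

5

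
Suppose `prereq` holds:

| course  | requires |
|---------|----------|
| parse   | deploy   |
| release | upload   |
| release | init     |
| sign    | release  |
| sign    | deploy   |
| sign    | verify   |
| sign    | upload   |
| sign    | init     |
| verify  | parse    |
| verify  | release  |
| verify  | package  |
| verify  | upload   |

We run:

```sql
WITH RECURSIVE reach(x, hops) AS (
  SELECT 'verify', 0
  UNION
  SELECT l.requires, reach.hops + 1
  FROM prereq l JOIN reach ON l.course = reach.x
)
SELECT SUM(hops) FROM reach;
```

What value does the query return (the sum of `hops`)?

10

Base: (verify, hops=0).
Iteration 1: edges from {verify} -> (package, hops=1), (parse, hops=1), (release, hops=1), (upload, hops=1).
Iteration 2: edges from {package,parse,release,upload} -> (deploy, hops=2), (init, hops=2), (upload, hops=2).
Iteration 3: no outgoing edges from {deploy,init,upload}; recursion stops.
SUM(hops) = 0 + 1 + 1 + 1 + 1 + 2 + 2 + 2 = 10.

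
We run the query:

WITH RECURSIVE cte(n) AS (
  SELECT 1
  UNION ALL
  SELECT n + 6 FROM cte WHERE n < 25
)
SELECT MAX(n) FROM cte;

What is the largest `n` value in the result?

Base: n=1.
Iteration 1: 1 < 25 holds -> n = 1 + 6 = 7.
Iteration 2: 7 < 25 holds -> n = 7 + 6 = 13.
Iteration 3: 13 < 25 holds -> n = 13 + 6 = 19.
Iteration 4: 19 < 25 holds -> n = 19 + 6 = 25.
Iteration 5: 25 < 25 fails; recursion stops.
n values: 1, 7, 13, 19, 25; the maximum is 25.

25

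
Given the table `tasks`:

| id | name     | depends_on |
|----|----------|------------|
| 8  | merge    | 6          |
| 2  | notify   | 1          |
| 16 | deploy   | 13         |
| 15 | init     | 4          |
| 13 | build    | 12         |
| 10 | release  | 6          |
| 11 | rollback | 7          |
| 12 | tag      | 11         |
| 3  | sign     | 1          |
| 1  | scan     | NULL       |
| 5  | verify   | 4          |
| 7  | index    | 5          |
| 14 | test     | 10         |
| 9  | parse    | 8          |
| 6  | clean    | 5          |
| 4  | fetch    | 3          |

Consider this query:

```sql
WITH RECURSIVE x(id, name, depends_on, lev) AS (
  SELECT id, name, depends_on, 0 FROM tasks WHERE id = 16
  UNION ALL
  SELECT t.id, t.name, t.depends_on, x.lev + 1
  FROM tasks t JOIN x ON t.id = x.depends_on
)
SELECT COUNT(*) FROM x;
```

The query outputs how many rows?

Base: id=16 (deploy), depends_on=13, lev 0.
Iteration 1: join on id=13 -> build (id 13, depends_on=12, lev 1).
Iteration 2: join on id=12 -> tag (id 12, depends_on=11, lev 2).
Iteration 3: join on id=11 -> rollback (id 11, depends_on=7, lev 3).
Iteration 4: join on id=7 -> index (id 7, depends_on=5, lev 4).
Iteration 5: join on id=5 -> verify (id 5, depends_on=4, lev 5).
Iteration 6: join on id=4 -> fetch (id 4, depends_on=3, lev 6).
Iteration 7: join on id=3 -> sign (id 3, depends_on=1, lev 7).
Iteration 8: join on id=1 -> scan (id 1, depends_on=NULL, lev 8).
Iteration 9: depends_on is NULL; no match; recursion stops.
Total rows emitted: 9.

9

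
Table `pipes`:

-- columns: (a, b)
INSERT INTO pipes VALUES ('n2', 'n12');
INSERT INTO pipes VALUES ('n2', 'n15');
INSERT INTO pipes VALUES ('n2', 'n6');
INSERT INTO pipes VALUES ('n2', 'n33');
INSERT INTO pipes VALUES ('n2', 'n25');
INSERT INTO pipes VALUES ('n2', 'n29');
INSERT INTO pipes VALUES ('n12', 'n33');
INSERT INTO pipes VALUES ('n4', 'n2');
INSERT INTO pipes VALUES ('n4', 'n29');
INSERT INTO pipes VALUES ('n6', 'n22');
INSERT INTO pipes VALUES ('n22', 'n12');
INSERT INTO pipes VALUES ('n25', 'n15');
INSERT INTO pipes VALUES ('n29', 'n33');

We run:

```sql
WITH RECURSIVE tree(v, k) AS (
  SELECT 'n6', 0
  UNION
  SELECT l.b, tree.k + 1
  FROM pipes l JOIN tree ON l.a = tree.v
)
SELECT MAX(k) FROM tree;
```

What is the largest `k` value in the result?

Base: (n6, k=0).
Iteration 1: edges from {n6} -> (n22, k=1).
Iteration 2: edges from {n22} -> (n12, k=2).
Iteration 3: edges from {n12} -> (n33, k=3).
Iteration 4: no outgoing edges from {n33}; recursion stops.
k values: 0, 1, 2, 3; the maximum is 3.

3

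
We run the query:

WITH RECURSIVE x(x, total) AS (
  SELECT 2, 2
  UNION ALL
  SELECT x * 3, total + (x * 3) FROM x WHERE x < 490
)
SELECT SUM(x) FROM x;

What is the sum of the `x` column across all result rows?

2186

Base: x=2, total=2.
Iteration 1: 2 < 490 holds -> x = 2 * 3 = 6, total = 2 + 6 = 8.
Iteration 2: 6 < 490 holds -> x = 6 * 3 = 18, total = 8 + 18 = 26.
Iteration 3: 18 < 490 holds -> x = 18 * 3 = 54, total = 26 + 54 = 80.
Iteration 4: 54 < 490 holds -> x = 54 * 3 = 162, total = 80 + 162 = 242.
Iteration 5: 162 < 490 holds -> x = 162 * 3 = 486, total = 242 + 486 = 728.
Iteration 6: 486 < 490 holds -> x = 486 * 3 = 1458, total = 728 + 1458 = 2186.
Iteration 7: 1458 < 490 fails; recursion stops.
SUM(x) = 2 + 6 + 18 + 54 + 162 + 486 + 1458 = 2186.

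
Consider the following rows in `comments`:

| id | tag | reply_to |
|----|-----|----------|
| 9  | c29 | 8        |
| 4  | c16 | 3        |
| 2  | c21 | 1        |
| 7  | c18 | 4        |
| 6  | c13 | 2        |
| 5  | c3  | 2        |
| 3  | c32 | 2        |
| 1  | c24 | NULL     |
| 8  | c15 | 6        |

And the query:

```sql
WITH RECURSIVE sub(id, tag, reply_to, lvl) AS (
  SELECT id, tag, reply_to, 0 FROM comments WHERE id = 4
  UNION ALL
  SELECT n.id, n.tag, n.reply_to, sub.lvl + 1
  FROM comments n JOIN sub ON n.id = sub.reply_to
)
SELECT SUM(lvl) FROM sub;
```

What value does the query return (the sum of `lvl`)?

Base: id=4 (c16), reply_to=3, lvl 0.
Iteration 1: join on id=3 -> c32 (id 3, reply_to=2, lvl 1).
Iteration 2: join on id=2 -> c21 (id 2, reply_to=1, lvl 2).
Iteration 3: join on id=1 -> c24 (id 1, reply_to=NULL, lvl 3).
Iteration 4: reply_to is NULL; no match; recursion stops.
SUM(lvl) = 0 + 1 + 2 + 3 = 6.

6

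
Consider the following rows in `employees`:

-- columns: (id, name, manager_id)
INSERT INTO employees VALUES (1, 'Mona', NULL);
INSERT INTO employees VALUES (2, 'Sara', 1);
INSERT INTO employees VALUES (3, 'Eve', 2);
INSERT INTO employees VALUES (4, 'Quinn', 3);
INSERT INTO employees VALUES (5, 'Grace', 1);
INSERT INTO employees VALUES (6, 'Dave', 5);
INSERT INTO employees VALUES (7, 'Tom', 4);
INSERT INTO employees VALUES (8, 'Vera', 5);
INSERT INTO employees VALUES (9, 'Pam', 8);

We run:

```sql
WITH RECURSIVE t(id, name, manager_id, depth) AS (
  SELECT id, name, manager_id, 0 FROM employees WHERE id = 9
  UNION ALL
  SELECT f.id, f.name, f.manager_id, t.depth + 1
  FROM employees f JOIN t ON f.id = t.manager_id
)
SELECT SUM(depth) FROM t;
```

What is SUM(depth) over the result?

6

Base: id=9 (Pam), manager_id=8, depth 0.
Iteration 1: join on id=8 -> Vera (id 8, manager_id=5, depth 1).
Iteration 2: join on id=5 -> Grace (id 5, manager_id=1, depth 2).
Iteration 3: join on id=1 -> Mona (id 1, manager_id=NULL, depth 3).
Iteration 4: manager_id is NULL; no match; recursion stops.
SUM(depth) = 0 + 1 + 2 + 3 = 6.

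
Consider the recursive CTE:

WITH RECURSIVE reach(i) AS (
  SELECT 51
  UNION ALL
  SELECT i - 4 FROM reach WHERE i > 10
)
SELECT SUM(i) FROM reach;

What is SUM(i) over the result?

348

Base: i=51.
Iteration 1: 51 > 10 holds -> i = 51 - 4 = 47.
Iteration 2: 47 > 10 holds -> i = 47 - 4 = 43.
Iteration 3: 43 > 10 holds -> i = 43 - 4 = 39.
Iteration 4: 39 > 10 holds -> i = 39 - 4 = 35.
Iteration 5: 35 > 10 holds -> i = 35 - 4 = 31.
Iteration 6: 31 > 10 holds -> i = 31 - 4 = 27.
Iteration 7: 27 > 10 holds -> i = 27 - 4 = 23.
Iteration 8: 23 > 10 holds -> i = 23 - 4 = 19.
Iteration 9: 19 > 10 holds -> i = 19 - 4 = 15.
Iteration 10: 15 > 10 holds -> i = 15 - 4 = 11.
Iteration 11: 11 > 10 holds -> i = 11 - 4 = 7.
Iteration 12: 7 > 10 fails; recursion stops.
SUM(i) = 51 + 47 + 43 + 39 + 35 + 31 + 27 + 23 + 19 + 15 + 11 + 7 = 348.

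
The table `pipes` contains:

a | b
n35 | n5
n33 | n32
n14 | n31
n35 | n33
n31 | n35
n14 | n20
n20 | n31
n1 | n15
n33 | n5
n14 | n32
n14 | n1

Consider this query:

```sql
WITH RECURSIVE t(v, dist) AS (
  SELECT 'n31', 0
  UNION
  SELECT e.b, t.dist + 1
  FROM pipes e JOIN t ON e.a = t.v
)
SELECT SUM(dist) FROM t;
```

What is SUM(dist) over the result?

11

Base: (n31, dist=0).
Iteration 1: edges from {n31} -> (n35, dist=1).
Iteration 2: edges from {n35} -> (n33, dist=2), (n5, dist=2).
Iteration 3: edges from {n33,n5} -> (n32, dist=3), (n5, dist=3).
Iteration 4: no outgoing edges from {n32,n5}; recursion stops.
SUM(dist) = 0 + 1 + 2 + 2 + 3 + 3 = 11.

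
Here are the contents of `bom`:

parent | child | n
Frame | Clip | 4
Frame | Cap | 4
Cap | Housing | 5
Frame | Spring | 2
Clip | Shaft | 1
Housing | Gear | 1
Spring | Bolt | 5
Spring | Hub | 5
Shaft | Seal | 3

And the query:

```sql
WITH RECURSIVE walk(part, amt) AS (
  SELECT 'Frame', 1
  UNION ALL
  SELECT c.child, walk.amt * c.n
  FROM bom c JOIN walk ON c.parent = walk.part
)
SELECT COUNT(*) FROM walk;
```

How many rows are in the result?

Base: (Frame, amt=1).
Iteration 1: components of {Frame} -> Cap = 1*4 = 4, Clip = 1*4 = 4, Spring = 1*2 = 2.
Iteration 2: components of {Cap,Clip,Spring} -> Bolt = 2*5 = 10, Housing = 4*5 = 20, Hub = 2*5 = 10, Shaft = 4*1 = 4.
Iteration 3: components of {Bolt,Housing,Hub,Shaft} -> Gear = 20*1 = 20, Seal = 4*3 = 12.
Iteration 4: no further components; recursion stops.
Total rows emitted: 10.

10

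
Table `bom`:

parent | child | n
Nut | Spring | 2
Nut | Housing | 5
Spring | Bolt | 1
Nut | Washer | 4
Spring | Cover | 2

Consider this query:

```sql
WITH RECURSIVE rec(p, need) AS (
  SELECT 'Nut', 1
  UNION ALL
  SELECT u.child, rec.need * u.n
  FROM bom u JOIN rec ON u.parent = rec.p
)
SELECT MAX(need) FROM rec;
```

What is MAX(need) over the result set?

Base: (Nut, need=1).
Iteration 1: components of {Nut} -> Housing = 1*5 = 5, Spring = 1*2 = 2, Washer = 1*4 = 4.
Iteration 2: components of {Housing,Spring,Washer} -> Bolt = 2*1 = 2, Cover = 2*2 = 4.
Iteration 3: no further components; recursion stops.
need values: 1, 2, 5, 4, 2, 4; the maximum is 5.

5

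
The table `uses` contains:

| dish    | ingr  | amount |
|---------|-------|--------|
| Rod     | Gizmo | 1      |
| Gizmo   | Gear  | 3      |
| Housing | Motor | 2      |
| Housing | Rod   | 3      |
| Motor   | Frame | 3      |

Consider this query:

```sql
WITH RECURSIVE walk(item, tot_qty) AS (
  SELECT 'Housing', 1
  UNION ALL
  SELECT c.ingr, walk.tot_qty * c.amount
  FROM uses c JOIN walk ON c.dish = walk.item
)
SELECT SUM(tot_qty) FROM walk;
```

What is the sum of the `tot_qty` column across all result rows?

Base: (Housing, tot_qty=1).
Iteration 1: components of {Housing} -> Motor = 1*2 = 2, Rod = 1*3 = 3.
Iteration 2: components of {Motor,Rod} -> Frame = 2*3 = 6, Gizmo = 3*1 = 3.
Iteration 3: components of {Frame,Gizmo} -> Gear = 3*3 = 9.
Iteration 4: no further components; recursion stops.
SUM(tot_qty) = 1 + 3 + 2 + 3 + 6 + 9 = 24.

24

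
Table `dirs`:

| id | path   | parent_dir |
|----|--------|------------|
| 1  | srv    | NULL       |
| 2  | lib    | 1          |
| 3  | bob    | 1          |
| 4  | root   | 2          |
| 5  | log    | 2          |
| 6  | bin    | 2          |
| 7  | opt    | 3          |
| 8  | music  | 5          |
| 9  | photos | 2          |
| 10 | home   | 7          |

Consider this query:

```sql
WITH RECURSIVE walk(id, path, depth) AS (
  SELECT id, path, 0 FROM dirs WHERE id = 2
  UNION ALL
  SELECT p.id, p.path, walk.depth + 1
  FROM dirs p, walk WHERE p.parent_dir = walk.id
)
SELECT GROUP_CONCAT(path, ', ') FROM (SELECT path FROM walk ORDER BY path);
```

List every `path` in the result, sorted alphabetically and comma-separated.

Base: id=2 (lib) at depth 0.
Iteration 1: rows with parent_dir in {2} -> root (id 4, depth 1), log (id 5, depth 1), bin (id 6, depth 1), photos (id 9, depth 1).
Iteration 2: rows with parent_dir in {4,5,6,9} -> music (id 8, depth 2).
Iteration 3: no rows with parent_dir in {8}; recursion stops.

bin, lib, log, music, photos, root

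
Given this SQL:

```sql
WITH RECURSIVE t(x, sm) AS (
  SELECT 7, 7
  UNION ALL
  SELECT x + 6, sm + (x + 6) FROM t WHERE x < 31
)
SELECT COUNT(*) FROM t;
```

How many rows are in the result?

Base: x=7, sm=7.
Iteration 1: 7 < 31 holds -> x = 7 + 6 = 13, sm = 7 + 13 = 20.
Iteration 2: 13 < 31 holds -> x = 13 + 6 = 19, sm = 20 + 19 = 39.
Iteration 3: 19 < 31 holds -> x = 19 + 6 = 25, sm = 39 + 25 = 64.
Iteration 4: 25 < 31 holds -> x = 25 + 6 = 31, sm = 64 + 31 = 95.
Iteration 5: 31 < 31 fails; recursion stops.
Total rows emitted: 5.

5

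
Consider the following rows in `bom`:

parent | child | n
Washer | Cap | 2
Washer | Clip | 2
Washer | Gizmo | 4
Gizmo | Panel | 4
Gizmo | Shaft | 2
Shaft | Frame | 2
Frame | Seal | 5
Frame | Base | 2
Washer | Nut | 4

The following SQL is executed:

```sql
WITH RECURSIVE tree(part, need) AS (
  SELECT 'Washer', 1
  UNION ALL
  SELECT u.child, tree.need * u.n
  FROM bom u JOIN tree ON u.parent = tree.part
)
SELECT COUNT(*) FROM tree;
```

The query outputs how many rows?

Base: (Washer, need=1).
Iteration 1: components of {Washer} -> Cap = 1*2 = 2, Clip = 1*2 = 2, Gizmo = 1*4 = 4, Nut = 1*4 = 4.
Iteration 2: components of {Cap,Clip,Gizmo,Nut} -> Panel = 4*4 = 16, Shaft = 4*2 = 8.
Iteration 3: components of {Panel,Shaft} -> Frame = 8*2 = 16.
Iteration 4: components of {Frame} -> Base = 16*2 = 32, Seal = 16*5 = 80.
Iteration 5: no further components; recursion stops.
Total rows emitted: 10.

10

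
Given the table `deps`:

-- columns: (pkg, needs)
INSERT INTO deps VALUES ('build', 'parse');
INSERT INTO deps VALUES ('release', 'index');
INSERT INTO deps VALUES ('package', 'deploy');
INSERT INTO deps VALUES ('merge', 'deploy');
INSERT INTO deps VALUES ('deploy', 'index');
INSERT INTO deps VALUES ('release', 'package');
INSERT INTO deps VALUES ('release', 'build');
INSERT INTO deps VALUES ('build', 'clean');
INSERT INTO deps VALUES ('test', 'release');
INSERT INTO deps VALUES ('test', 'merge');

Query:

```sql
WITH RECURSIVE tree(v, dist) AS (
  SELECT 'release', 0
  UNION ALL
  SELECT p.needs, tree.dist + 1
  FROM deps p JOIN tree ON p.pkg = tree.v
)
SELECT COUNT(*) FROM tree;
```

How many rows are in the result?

8

Base: (release, dist=0).
Iteration 1: edges from {release} -> (build, dist=1), (index, dist=1), (package, dist=1).
Iteration 2: edges from {build,index,package} -> (clean, dist=2), (deploy, dist=2), (parse, dist=2).
Iteration 3: edges from {clean,deploy,parse} -> (index, dist=3).
Iteration 4: no outgoing edges from {index}; recursion stops.
Total rows emitted: 8.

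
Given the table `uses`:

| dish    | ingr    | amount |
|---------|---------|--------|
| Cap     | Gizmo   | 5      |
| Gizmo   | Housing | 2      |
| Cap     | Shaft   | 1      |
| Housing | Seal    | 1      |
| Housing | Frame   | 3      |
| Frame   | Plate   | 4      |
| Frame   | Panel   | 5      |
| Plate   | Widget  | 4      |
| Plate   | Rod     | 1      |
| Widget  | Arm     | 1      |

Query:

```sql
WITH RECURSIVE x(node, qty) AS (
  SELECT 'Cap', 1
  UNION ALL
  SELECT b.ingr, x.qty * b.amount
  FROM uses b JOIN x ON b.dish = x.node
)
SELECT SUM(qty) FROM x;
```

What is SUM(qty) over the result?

1407

Base: (Cap, qty=1).
Iteration 1: components of {Cap} -> Gizmo = 1*5 = 5, Shaft = 1*1 = 1.
Iteration 2: components of {Gizmo,Shaft} -> Housing = 5*2 = 10.
Iteration 3: components of {Housing} -> Frame = 10*3 = 30, Seal = 10*1 = 10.
Iteration 4: components of {Frame,Seal} -> Panel = 30*5 = 150, Plate = 30*4 = 120.
Iteration 5: components of {Panel,Plate} -> Rod = 120*1 = 120, Widget = 120*4 = 480.
Iteration 6: components of {Rod,Widget} -> Arm = 480*1 = 480.
Iteration 7: no further components; recursion stops.
SUM(qty) = 1 + 5 + 1 + 10 + 10 + 30 + 120 + 150 + 480 + 120 + 480 = 1407.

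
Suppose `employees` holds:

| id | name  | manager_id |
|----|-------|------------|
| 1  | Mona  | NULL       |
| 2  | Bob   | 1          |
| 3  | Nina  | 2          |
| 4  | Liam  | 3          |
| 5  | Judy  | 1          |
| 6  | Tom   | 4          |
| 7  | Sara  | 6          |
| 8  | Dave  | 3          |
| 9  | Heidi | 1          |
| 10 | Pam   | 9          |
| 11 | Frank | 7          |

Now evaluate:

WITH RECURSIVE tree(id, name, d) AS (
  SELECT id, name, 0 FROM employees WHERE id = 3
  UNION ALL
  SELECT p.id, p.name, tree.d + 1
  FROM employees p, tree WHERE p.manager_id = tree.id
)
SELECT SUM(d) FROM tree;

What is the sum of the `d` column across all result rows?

11

Base: id=3 (Nina) at d 0.
Iteration 1: rows with manager_id in {3} -> Liam (id 4, d 1), Dave (id 8, d 1).
Iteration 2: rows with manager_id in {4,8} -> Tom (id 6, d 2).
Iteration 3: rows with manager_id in {6} -> Sara (id 7, d 3).
Iteration 4: rows with manager_id in {7} -> Frank (id 11, d 4).
Iteration 5: no rows with manager_id in {11}; recursion stops.
SUM(d) = 0 + 1 + 1 + 2 + 3 + 4 = 11.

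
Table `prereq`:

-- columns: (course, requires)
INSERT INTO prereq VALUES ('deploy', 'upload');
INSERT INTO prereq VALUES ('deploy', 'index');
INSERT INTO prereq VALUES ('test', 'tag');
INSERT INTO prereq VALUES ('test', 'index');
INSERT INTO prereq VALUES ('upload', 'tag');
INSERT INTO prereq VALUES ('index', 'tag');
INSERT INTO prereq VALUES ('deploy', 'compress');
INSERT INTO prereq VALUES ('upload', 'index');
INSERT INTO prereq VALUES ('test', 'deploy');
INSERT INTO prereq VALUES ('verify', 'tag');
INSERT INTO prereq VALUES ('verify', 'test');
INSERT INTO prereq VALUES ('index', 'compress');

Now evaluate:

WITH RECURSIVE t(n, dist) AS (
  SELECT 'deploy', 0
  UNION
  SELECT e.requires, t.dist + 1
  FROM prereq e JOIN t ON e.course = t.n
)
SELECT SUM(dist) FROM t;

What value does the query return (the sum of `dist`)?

15

Base: (deploy, dist=0).
Iteration 1: edges from {deploy} -> (compress, dist=1), (index, dist=1), (upload, dist=1).
Iteration 2: edges from {compress,index,upload} -> (compress, dist=2), (index, dist=2), (tag, dist=2). [UNION drops 1 duplicate row(s)]
Iteration 3: edges from {compress,index,tag} -> (compress, dist=3), (tag, dist=3).
Iteration 4: no outgoing edges from {compress,tag}; recursion stops.
SUM(dist) = 0 + 1 + 1 + 1 + 2 + 2 + 2 + 3 + 3 = 15.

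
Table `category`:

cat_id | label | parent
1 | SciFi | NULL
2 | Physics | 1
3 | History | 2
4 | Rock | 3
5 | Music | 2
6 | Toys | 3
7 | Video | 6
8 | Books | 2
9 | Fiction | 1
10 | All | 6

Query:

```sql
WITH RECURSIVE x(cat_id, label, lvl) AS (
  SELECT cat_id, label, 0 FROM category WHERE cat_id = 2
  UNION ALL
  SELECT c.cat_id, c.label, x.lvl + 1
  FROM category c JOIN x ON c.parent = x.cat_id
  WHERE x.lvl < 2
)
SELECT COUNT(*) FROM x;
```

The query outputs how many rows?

Base: cat_id=2 (Physics) at lvl 0.
Iteration 1: rows with parent in {2} -> History (id 3, lvl 1), Music (id 5, lvl 1), Books (id 8, lvl 1).
Iteration 2: rows with parent in {3,5,8} -> Rock (id 4, lvl 2), Toys (id 6, lvl 2).
Iteration 3: lvl < 2 fails for all current rows; recursion stops.
Total rows emitted: 6.

6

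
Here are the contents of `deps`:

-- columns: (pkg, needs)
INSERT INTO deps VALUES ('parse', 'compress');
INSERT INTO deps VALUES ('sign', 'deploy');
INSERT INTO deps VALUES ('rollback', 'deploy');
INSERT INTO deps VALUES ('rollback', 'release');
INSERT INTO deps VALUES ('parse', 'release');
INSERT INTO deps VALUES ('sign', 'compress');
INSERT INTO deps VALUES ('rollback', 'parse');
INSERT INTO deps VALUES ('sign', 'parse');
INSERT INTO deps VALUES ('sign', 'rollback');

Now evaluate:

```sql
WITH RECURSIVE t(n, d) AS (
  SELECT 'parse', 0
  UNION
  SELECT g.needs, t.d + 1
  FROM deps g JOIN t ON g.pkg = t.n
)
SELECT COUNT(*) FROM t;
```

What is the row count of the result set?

3

Base: (parse, d=0).
Iteration 1: edges from {parse} -> (compress, d=1), (release, d=1).
Iteration 2: no outgoing edges from {compress,release}; recursion stops.
Total rows emitted: 3.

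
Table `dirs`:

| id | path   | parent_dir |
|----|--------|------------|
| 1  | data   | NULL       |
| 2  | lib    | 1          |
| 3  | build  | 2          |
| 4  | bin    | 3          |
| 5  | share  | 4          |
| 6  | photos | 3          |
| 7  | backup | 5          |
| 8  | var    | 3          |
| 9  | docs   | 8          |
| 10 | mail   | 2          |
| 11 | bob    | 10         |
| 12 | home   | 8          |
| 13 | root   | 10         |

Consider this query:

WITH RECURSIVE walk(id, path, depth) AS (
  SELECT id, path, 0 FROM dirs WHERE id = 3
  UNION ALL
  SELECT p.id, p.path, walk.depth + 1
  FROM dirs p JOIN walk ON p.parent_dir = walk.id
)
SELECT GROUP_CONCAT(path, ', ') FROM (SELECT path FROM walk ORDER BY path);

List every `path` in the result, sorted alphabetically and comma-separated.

backup, bin, build, docs, home, photos, share, var

Base: id=3 (build) at depth 0.
Iteration 1: rows with parent_dir in {3} -> bin (id 4, depth 1), photos (id 6, depth 1), var (id 8, depth 1).
Iteration 2: rows with parent_dir in {4,6,8} -> share (id 5, depth 2), docs (id 9, depth 2), home (id 12, depth 2).
Iteration 3: rows with parent_dir in {5,9,12} -> backup (id 7, depth 3).
Iteration 4: no rows with parent_dir in {7}; recursion stops.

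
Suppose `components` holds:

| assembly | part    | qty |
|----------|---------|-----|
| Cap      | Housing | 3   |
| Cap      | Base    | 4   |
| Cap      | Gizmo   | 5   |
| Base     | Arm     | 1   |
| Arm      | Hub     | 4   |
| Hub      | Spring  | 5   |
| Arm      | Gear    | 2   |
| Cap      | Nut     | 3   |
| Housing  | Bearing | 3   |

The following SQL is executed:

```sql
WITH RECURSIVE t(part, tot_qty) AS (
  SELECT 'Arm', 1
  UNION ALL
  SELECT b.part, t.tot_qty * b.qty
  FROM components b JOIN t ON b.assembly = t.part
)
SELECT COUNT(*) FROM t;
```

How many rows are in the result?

Base: (Arm, tot_qty=1).
Iteration 1: components of {Arm} -> Gear = 1*2 = 2, Hub = 1*4 = 4.
Iteration 2: components of {Gear,Hub} -> Spring = 4*5 = 20.
Iteration 3: no further components; recursion stops.
Total rows emitted: 4.

4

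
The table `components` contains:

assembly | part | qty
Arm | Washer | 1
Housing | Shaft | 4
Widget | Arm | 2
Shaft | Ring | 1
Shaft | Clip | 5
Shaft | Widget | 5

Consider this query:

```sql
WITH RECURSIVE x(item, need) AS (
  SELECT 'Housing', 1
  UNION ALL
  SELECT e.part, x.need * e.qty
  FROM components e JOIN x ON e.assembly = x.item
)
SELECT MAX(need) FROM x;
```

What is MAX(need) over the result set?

Base: (Housing, need=1).
Iteration 1: components of {Housing} -> Shaft = 1*4 = 4.
Iteration 2: components of {Shaft} -> Clip = 4*5 = 20, Ring = 4*1 = 4, Widget = 4*5 = 20.
Iteration 3: components of {Clip,Ring,Widget} -> Arm = 20*2 = 40.
Iteration 4: components of {Arm} -> Washer = 40*1 = 40.
Iteration 5: no further components; recursion stops.
need values: 1, 4, 20, 20, 4, 40, 40; the maximum is 40.

40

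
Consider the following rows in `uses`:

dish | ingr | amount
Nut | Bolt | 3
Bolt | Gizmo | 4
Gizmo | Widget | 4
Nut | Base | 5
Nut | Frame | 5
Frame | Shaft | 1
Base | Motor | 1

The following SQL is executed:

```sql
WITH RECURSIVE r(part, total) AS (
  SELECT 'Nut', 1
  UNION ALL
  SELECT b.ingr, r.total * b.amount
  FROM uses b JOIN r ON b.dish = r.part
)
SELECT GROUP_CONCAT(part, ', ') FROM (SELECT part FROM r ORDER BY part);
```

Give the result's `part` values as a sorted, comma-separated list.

Base: (Nut, total=1).
Iteration 1: components of {Nut} -> Base = 1*5 = 5, Bolt = 1*3 = 3, Frame = 1*5 = 5.
Iteration 2: components of {Base,Bolt,Frame} -> Gizmo = 3*4 = 12, Motor = 5*1 = 5, Shaft = 5*1 = 5.
Iteration 3: components of {Gizmo,Motor,Shaft} -> Widget = 12*4 = 48.
Iteration 4: no further components; recursion stops.

Base, Bolt, Frame, Gizmo, Motor, Nut, Shaft, Widget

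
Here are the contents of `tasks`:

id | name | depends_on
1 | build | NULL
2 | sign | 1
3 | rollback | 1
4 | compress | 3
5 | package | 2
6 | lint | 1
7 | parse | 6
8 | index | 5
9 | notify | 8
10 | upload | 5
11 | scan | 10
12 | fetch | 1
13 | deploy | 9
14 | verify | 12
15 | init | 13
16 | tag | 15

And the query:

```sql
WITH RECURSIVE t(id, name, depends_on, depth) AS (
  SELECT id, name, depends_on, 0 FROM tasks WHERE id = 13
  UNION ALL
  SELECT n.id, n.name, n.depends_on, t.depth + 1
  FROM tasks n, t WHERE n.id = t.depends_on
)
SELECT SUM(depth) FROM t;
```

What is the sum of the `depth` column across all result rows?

15

Base: id=13 (deploy), depends_on=9, depth 0.
Iteration 1: join on id=9 -> notify (id 9, depends_on=8, depth 1).
Iteration 2: join on id=8 -> index (id 8, depends_on=5, depth 2).
Iteration 3: join on id=5 -> package (id 5, depends_on=2, depth 3).
Iteration 4: join on id=2 -> sign (id 2, depends_on=1, depth 4).
Iteration 5: join on id=1 -> build (id 1, depends_on=NULL, depth 5).
Iteration 6: depends_on is NULL; no match; recursion stops.
SUM(depth) = 0 + 1 + 2 + 3 + 4 + 5 = 15.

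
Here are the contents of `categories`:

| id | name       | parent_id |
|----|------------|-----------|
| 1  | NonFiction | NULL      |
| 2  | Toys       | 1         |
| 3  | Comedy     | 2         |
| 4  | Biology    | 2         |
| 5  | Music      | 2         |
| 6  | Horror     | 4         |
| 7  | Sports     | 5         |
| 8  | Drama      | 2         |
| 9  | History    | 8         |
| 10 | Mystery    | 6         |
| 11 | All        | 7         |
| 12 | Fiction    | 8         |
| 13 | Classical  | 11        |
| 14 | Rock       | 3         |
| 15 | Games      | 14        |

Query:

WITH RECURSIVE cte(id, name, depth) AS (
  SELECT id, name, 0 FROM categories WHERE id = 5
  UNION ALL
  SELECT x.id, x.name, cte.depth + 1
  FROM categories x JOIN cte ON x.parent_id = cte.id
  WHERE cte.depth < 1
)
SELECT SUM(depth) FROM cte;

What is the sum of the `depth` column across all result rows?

Base: id=5 (Music) at depth 0.
Iteration 1: rows with parent_id in {5} -> Sports (id 7, depth 1).
Iteration 2: depth < 1 fails for all current rows; recursion stops.
SUM(depth) = 0 + 1 = 1.

1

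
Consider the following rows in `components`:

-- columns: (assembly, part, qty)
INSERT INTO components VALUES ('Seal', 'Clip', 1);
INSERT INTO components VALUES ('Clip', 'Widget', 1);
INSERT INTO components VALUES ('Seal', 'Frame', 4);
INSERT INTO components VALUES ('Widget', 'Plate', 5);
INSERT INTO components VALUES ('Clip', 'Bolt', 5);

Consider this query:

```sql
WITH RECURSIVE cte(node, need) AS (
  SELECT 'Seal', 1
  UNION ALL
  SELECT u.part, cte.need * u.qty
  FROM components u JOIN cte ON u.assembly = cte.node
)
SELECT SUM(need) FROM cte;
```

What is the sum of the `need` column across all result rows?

17

Base: (Seal, need=1).
Iteration 1: components of {Seal} -> Clip = 1*1 = 1, Frame = 1*4 = 4.
Iteration 2: components of {Clip,Frame} -> Bolt = 1*5 = 5, Widget = 1*1 = 1.
Iteration 3: components of {Bolt,Widget} -> Plate = 1*5 = 5.
Iteration 4: no further components; recursion stops.
SUM(need) = 1 + 1 + 4 + 1 + 5 + 5 = 17.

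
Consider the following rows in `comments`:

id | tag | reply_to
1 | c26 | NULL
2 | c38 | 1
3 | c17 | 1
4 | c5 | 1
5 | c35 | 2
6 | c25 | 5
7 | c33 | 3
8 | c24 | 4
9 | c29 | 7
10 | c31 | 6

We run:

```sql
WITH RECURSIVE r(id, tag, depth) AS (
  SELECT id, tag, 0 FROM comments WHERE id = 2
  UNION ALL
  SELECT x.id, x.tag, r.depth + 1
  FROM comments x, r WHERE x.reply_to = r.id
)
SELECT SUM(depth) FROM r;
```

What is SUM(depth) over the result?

6

Base: id=2 (c38) at depth 0.
Iteration 1: rows with reply_to in {2} -> c35 (id 5, depth 1).
Iteration 2: rows with reply_to in {5} -> c25 (id 6, depth 2).
Iteration 3: rows with reply_to in {6} -> c31 (id 10, depth 3).
Iteration 4: no rows with reply_to in {10}; recursion stops.
SUM(depth) = 0 + 1 + 2 + 3 = 6.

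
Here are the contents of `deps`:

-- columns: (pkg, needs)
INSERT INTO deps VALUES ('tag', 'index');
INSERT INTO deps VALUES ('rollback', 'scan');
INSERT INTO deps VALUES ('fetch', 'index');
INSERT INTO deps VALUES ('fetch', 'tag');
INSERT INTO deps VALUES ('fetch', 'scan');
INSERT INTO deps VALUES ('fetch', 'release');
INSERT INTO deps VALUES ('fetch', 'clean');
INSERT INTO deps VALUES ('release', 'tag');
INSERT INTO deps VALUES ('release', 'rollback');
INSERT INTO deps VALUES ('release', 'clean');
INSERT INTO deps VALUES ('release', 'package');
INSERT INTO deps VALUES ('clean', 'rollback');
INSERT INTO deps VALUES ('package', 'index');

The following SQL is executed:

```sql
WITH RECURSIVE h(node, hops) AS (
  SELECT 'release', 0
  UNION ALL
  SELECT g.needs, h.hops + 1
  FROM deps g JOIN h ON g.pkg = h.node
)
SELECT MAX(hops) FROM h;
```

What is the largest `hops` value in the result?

3

Base: (release, hops=0).
Iteration 1: edges from {release} -> (clean, hops=1), (package, hops=1), (rollback, hops=1), (tag, hops=1).
Iteration 2: edges from {clean,package,rollback,tag} -> (index, hops=2) x2, (rollback, hops=2), (scan, hops=2). [UNION ALL keeps all 4 new rows, including repeats]
Iteration 3: edges from {index,rollback,scan} -> (scan, hops=3).
Iteration 4: no outgoing edges from {scan}; recursion stops.
hops values: 0, 1, 1, 1, 1, 2, 2, 2, 2, 3; the maximum is 3.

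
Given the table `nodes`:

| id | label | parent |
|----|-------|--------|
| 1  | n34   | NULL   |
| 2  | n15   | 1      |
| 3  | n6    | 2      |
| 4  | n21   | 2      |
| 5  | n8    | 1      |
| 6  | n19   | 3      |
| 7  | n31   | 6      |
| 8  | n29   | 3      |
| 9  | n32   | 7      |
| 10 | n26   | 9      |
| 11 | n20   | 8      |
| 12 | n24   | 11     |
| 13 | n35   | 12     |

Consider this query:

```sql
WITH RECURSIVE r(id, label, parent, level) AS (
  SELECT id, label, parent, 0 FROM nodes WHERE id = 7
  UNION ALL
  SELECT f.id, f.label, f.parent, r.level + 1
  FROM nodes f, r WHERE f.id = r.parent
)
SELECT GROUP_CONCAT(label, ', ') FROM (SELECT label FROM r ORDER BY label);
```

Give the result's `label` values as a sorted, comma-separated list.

Base: id=7 (n31), parent=6, level 0.
Iteration 1: join on id=6 -> n19 (id 6, parent=3, level 1).
Iteration 2: join on id=3 -> n6 (id 3, parent=2, level 2).
Iteration 3: join on id=2 -> n15 (id 2, parent=1, level 3).
Iteration 4: join on id=1 -> n34 (id 1, parent=NULL, level 4).
Iteration 5: parent is NULL; no match; recursion stops.

n15, n19, n31, n34, n6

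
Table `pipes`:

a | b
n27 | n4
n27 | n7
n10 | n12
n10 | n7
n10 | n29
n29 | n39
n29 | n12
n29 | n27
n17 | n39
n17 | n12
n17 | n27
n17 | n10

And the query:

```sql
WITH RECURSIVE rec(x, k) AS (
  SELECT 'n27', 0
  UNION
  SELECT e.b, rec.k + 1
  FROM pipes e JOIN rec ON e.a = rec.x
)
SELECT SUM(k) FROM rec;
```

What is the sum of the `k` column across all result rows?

2

Base: (n27, k=0).
Iteration 1: edges from {n27} -> (n4, k=1), (n7, k=1).
Iteration 2: no outgoing edges from {n4,n7}; recursion stops.
SUM(k) = 0 + 1 + 1 = 2.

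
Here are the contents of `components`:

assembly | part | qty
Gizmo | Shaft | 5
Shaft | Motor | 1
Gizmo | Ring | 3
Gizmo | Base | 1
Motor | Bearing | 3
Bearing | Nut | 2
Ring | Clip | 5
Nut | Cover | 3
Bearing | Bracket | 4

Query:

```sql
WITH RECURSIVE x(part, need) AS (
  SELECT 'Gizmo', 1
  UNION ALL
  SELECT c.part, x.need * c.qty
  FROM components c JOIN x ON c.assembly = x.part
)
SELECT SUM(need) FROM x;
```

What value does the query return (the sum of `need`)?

Base: (Gizmo, need=1).
Iteration 1: components of {Gizmo} -> Base = 1*1 = 1, Ring = 1*3 = 3, Shaft = 1*5 = 5.
Iteration 2: components of {Base,Ring,Shaft} -> Clip = 3*5 = 15, Motor = 5*1 = 5.
Iteration 3: components of {Clip,Motor} -> Bearing = 5*3 = 15.
Iteration 4: components of {Bearing} -> Bracket = 15*4 = 60, Nut = 15*2 = 30.
Iteration 5: components of {Bracket,Nut} -> Cover = 30*3 = 90.
Iteration 6: no further components; recursion stops.
SUM(need) = 1 + 5 + 3 + 1 + 5 + 15 + 15 + 30 + 60 + 90 = 225.

225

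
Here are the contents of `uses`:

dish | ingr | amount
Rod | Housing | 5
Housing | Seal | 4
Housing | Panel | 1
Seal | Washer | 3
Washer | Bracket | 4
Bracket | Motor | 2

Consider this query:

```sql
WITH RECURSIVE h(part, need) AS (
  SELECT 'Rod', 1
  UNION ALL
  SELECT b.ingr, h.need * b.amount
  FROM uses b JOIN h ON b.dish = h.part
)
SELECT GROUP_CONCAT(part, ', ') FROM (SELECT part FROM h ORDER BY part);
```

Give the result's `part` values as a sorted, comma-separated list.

Base: (Rod, need=1).
Iteration 1: components of {Rod} -> Housing = 1*5 = 5.
Iteration 2: components of {Housing} -> Panel = 5*1 = 5, Seal = 5*4 = 20.
Iteration 3: components of {Panel,Seal} -> Washer = 20*3 = 60.
Iteration 4: components of {Washer} -> Bracket = 60*4 = 240.
Iteration 5: components of {Bracket} -> Motor = 240*2 = 480.
Iteration 6: no further components; recursion stops.

Bracket, Housing, Motor, Panel, Rod, Seal, Washer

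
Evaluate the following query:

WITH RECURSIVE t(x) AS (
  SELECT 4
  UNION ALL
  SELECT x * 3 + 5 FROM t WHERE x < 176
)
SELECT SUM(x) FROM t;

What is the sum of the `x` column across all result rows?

774

Base: x=4.
Iteration 1: 4 < 176 holds -> x = 4 * 3 + 5 = 17.
Iteration 2: 17 < 176 holds -> x = 17 * 3 + 5 = 56.
Iteration 3: 56 < 176 holds -> x = 56 * 3 + 5 = 173.
Iteration 4: 173 < 176 holds -> x = 173 * 3 + 5 = 524.
Iteration 5: 524 < 176 fails; recursion stops.
SUM(x) = 4 + 17 + 56 + 173 + 524 = 774.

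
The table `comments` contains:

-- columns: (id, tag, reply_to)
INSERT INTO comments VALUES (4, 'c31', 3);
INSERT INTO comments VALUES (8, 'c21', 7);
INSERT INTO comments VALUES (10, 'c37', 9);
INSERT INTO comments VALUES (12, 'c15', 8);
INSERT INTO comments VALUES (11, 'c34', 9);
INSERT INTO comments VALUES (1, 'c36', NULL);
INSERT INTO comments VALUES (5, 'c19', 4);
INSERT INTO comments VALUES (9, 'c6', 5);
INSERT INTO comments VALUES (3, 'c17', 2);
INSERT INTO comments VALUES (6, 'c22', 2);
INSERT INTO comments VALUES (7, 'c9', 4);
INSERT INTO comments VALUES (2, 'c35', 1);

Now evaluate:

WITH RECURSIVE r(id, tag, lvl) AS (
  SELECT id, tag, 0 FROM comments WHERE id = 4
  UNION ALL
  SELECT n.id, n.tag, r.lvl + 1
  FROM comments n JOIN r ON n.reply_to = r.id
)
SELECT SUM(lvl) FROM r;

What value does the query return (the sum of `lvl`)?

15

Base: id=4 (c31) at lvl 0.
Iteration 1: rows with reply_to in {4} -> c19 (id 5, lvl 1), c9 (id 7, lvl 1).
Iteration 2: rows with reply_to in {5,7} -> c21 (id 8, lvl 2), c6 (id 9, lvl 2).
Iteration 3: rows with reply_to in {8,9} -> c37 (id 10, lvl 3), c34 (id 11, lvl 3), c15 (id 12, lvl 3).
Iteration 4: no rows with reply_to in {10,11,12}; recursion stops.
SUM(lvl) = 0 + 1 + 1 + 2 + 2 + 3 + 3 + 3 = 15.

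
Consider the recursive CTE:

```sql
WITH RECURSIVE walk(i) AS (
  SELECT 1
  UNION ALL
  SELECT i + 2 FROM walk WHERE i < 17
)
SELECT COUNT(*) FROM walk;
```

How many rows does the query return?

9

Base: i=1.
Iteration 1: 1 < 17 holds -> i = 1 + 2 = 3.
Iteration 2: 3 < 17 holds -> i = 3 + 2 = 5.
Iteration 3: 5 < 17 holds -> i = 5 + 2 = 7.
Iteration 4: 7 < 17 holds -> i = 7 + 2 = 9.
Iteration 5: 9 < 17 holds -> i = 9 + 2 = 11.
Iteration 6: 11 < 17 holds -> i = 11 + 2 = 13.
Iteration 7: 13 < 17 holds -> i = 13 + 2 = 15.
Iteration 8: 15 < 17 holds -> i = 15 + 2 = 17.
Iteration 9: 17 < 17 fails; recursion stops.
Total rows emitted: 9.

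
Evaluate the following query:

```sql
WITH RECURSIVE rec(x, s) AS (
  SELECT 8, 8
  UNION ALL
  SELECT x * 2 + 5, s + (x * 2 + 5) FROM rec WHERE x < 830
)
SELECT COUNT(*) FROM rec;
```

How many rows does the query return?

8

Base: x=8, s=8.
Iteration 1: 8 < 830 holds -> x = 8 * 2 + 5 = 21, s = 8 + 21 = 29.
Iteration 2: 21 < 830 holds -> x = 21 * 2 + 5 = 47, s = 29 + 47 = 76.
Iteration 3: 47 < 830 holds -> x = 47 * 2 + 5 = 99, s = 76 + 99 = 175.
Iteration 4: 99 < 830 holds -> x = 99 * 2 + 5 = 203, s = 175 + 203 = 378.
Iteration 5: 203 < 830 holds -> x = 203 * 2 + 5 = 411, s = 378 + 411 = 789.
Iteration 6: 411 < 830 holds -> x = 411 * 2 + 5 = 827, s = 789 + 827 = 1616.
Iteration 7: 827 < 830 holds -> x = 827 * 2 + 5 = 1659, s = 1616 + 1659 = 3275.
Iteration 8: 1659 < 830 fails; recursion stops.
Total rows emitted: 8.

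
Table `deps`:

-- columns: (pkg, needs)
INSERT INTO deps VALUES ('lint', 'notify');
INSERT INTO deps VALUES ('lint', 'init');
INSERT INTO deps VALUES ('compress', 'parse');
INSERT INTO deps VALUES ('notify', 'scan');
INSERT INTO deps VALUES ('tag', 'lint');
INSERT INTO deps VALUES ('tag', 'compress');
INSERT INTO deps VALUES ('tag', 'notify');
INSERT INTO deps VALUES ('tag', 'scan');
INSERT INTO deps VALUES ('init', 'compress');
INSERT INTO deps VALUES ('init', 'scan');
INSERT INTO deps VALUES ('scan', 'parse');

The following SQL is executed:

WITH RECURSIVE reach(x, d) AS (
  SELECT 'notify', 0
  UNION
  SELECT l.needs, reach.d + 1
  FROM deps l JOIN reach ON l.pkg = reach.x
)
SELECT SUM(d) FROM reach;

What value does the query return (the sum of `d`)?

3

Base: (notify, d=0).
Iteration 1: edges from {notify} -> (scan, d=1).
Iteration 2: edges from {scan} -> (parse, d=2).
Iteration 3: no outgoing edges from {parse}; recursion stops.
SUM(d) = 0 + 1 + 2 = 3.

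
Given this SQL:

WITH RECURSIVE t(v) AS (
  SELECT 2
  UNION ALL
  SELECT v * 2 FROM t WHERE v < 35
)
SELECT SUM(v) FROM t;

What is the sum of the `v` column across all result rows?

Base: v=2.
Iteration 1: 2 < 35 holds -> v = 2 * 2 = 4.
Iteration 2: 4 < 35 holds -> v = 4 * 2 = 8.
Iteration 3: 8 < 35 holds -> v = 8 * 2 = 16.
Iteration 4: 16 < 35 holds -> v = 16 * 2 = 32.
Iteration 5: 32 < 35 holds -> v = 32 * 2 = 64.
Iteration 6: 64 < 35 fails; recursion stops.
SUM(v) = 2 + 4 + 8 + 16 + 32 + 64 = 126.

126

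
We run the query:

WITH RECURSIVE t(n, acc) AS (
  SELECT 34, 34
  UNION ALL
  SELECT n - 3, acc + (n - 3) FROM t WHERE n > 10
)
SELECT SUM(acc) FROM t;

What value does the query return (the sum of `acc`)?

Base: n=34, acc=34.
Iteration 1: 34 > 10 holds -> n = 34 - 3 = 31, acc = 34 + 31 = 65.
Iteration 2: 31 > 10 holds -> n = 31 - 3 = 28, acc = 65 + 28 = 93.
Iteration 3: 28 > 10 holds -> n = 28 - 3 = 25, acc = 93 + 25 = 118.
Iteration 4: 25 > 10 holds -> n = 25 - 3 = 22, acc = 118 + 22 = 140.
Iteration 5: 22 > 10 holds -> n = 22 - 3 = 19, acc = 140 + 19 = 159.
Iteration 6: 19 > 10 holds -> n = 19 - 3 = 16, acc = 159 + 16 = 175.
Iteration 7: 16 > 10 holds -> n = 16 - 3 = 13, acc = 175 + 13 = 188.
Iteration 8: 13 > 10 holds -> n = 13 - 3 = 10, acc = 188 + 10 = 198.
Iteration 9: 10 > 10 fails; recursion stops.
SUM(acc) = 34 + 65 + 93 + 118 + 140 + 159 + 175 + 188 + 198 = 1170.

1170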